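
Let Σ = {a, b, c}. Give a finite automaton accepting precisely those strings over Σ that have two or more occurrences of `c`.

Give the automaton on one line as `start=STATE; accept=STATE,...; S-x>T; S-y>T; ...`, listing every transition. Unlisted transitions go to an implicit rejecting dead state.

start=q0; accept=q2,q3; q0-a>q0; q0-b>q0; q0-c>q1; q1-a>q1; q1-b>q1; q1-c>q2; q2-a>q2; q2-b>q2; q2-c>q3; q3-a>q3; q3-b>q3; q3-c>q3

Only the number of `c`s matters, and only up to 3. Make a chain q0 → q1 → q2 → q3 advanced by each `c` (with q3 absorbing); every other symbol self-loops. The accepting set is {q2, q3}.
With 4 states:
        a   b   c  
>  q0   q0  q0  q1 
   q1   q1  q1  q2 
 * q2   q2  q2  q3 
 * q3   q3  q3  q3 
(> = start, * = accepting)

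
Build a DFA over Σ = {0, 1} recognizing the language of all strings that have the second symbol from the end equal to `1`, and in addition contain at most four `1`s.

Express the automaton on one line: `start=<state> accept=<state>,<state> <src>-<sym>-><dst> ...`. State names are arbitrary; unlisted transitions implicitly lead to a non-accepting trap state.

Run two small machines in parallel and take their product. The first has 7 states tracking the last 2 symbols read; the second has 6 states tracking the count of `1`s, saturating at 5. A product state is a pair (one from each), accepting exactly when both do. Minimizing collapses redundant product states.
With 16 states:
          0    1  
>  S0     S0   S1 
   S1     S2   S3 
 * S2     S4   S5 
 * S3     S6   S7 
   S4     S4   S5 
   S5     S6   S7 
 * S6     S8   S9 
 * S7    S10  S11 
   S8     S8   S9 
   S9    S10  S11 
 * S10   S12  S13 
 * S11   S14  S15 
   S12   S12  S13 
   S13   S14  S15 
 * S14   S15  S15 
   S15   S15  S15 
(> = start, * = accepting)

start=S0 accept=S2,S3,S6,S7,S10,S11,S14 S0-0->S0 S0-1->S1 S1-0->S2 S1-1->S3 S2-0->S4 S2-1->S5 S3-0->S6 S3-1->S7 S4-0->S4 S4-1->S5 S5-0->S6 S5-1->S7 S6-0->S8 S6-1->S9 S7-0->S10 S7-1->S11 S8-0->S8 S8-1->S9 S9-0->S10 S9-1->S11 S10-0->S12 S10-1->S13 S11-0->S14 S11-1->S15 S12-0->S12 S12-1->S13 S13-0->S14 S13-1->S15 S14-0->S15 S14-1->S15 S15-0->S15 S15-1->S15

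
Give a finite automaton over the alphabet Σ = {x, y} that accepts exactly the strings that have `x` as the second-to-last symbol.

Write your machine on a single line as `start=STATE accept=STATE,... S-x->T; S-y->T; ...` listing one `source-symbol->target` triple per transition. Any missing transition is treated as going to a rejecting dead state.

start=S0; accept=S3,S4; S0-x->S1; S0-y->S2; S1-x->S3; S1-y->S4; S2-x->S5; S2-y->S6; S3-x->S3; S3-y->S4; S4-x->S5; S4-y->S6; S5-x->S3; S5-y->S4; S6-x->S5; S6-y->S6

A DFA must remember the last 2 symbols (since which symbol is second-to-last isn't known until the input ends). Use one state per possible window of the last ≤2 symbols; accept from those whose window starts with `x`.
A 7-state machine:
        x   y  
>  S0   S1  S2 
   S1   S3  S4 
   S2   S5  S6 
 * S3   S3  S4 
 * S4   S5  S6 
   S5   S3  S4 
   S6   S5  S6 
(> = start, * = accepting)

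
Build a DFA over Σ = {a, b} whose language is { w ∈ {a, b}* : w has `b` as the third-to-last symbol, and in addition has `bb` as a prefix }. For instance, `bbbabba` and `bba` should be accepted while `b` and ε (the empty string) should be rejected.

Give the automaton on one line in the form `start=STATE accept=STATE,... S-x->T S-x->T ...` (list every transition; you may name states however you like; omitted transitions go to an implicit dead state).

start=s0 accept=s13,s14,s17,s18 s0-a->s1 s0-b->s2 s1-a->s3 s1-b->s4 s2-a->s5 s2-b->s6 s3-a->s7 s3-b->s8 s4-a->s9 s4-b->s10 s5-a->s11 s5-b->s12 s6-a->s13 s6-b->s14 s7-a->s7 s7-b->s8 s8-a->s9 s8-b->s10 s9-a->s11 s9-b->s12 s10-a->s15 s10-b->s16 s11-a->s7 s11-b->s8 s12-a->s9 s12-b->s10 s13-a->s17 s13-b->s18 s14-a->s13 s14-b->s14 s15-a->s11 s15-b->s12 s16-a->s15 s16-b->s16 s17-a->s19 s17-b->s20 s18-a->s21 s18-b->s22 s19-a->s19 s19-b->s20 s20-a->s21 s20-b->s22 s21-a->s17 s21-b->s18 s22-a->s13 s22-b->s14

Run two small machines in parallel and take their product. The first has 15 states tracking the last 3 symbols read; the second has 4 states tracking whether the input so far still matches the prefix `bb`. A product state is a pair (one from each), accepting exactly when both do.
With 23 states:
          a    b  
>  s0     s1   s2 
   s1     s3   s4 
   s2     s5   s6 
   s3     s7   s8 
   s4     s9  s10 
   s5    s11  s12 
   s6    s13  s14 
   s7     s7   s8 
   s8     s9  s10 
   s9    s11  s12 
   s10   s15  s16 
   s11    s7   s8 
   s12    s9  s10 
 * s13   s17  s18 
 * s14   s13  s14 
   s15   s11  s12 
   s16   s15  s16 
 * s17   s19  s20 
 * s18   s21  s22 
   s19   s19  s20 
   s20   s21  s22 
   s21   s17  s18 
   s22   s13  s14 
(> = start, * = accepting)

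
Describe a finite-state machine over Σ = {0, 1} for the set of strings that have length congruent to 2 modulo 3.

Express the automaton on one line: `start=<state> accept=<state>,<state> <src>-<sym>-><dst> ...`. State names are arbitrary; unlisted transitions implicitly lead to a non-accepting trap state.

Count input length modulo 3: every symbol advances one step around the cycle s0 → s1 → s2 → s0. Accept at s2.
A 3-state machine:
        0   1  
>  s0   s1  s1 
   s1   s2  s2 
 * s2   s0  s0 
(> = start, * = accepting)

start=s0 accept=s2 s0-0->s1 s0-1->s1 s1-0->s2 s1-1->s2 s2-0->s0 s2-1->s0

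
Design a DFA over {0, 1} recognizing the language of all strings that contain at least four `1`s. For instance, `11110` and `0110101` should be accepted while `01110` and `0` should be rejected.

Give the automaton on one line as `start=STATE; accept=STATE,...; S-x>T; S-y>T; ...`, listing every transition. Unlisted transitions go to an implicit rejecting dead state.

start=q0; accept=q4,q5; q0-0>q0; q0-1>q1; q1-0>q1; q1-1>q2; q2-0>q2; q2-1>q3; q3-0>q3; q3-1>q4; q4-0>q4; q4-1>q5; q5-0>q5; q5-1>q5

Only the number of `1`s matters, and only up to 5. Make a chain q0 → q1 → q2 → q3 → q4 → q5 advanced by each `1` (with q5 absorbing); every other symbol self-loops. The accepting set is {q4, q5}.
With 6 states:
        0   1  
>  q0   q0  q1 
   q1   q1  q2 
   q2   q2  q3 
   q3   q3  q4 
 * q4   q4  q5 
 * q5   q5  q5 
(> = start, * = accepting)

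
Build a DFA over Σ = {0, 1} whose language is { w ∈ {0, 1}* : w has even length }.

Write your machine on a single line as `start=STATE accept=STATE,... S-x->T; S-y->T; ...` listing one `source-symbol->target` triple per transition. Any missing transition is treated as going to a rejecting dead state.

Only the length mod 2 matters, so use a 2-cycle: from any state, every input symbol moves to the next state, wrapping s1 back to s0. Mark s0 accepting.
With 2 states:
        0   1  
>* s0   s1  s1 
   s1   s0  s0 
(> = start, * = accepting)

start=s0; accept=s0; s0-0->s1; s0-1->s1; s1-0->s0; s1-1->s0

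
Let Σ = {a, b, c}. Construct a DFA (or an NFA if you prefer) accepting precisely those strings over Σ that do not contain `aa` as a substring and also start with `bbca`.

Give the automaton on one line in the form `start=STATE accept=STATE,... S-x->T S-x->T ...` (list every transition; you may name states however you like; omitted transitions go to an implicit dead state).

start=q0 accept=q7,q9 q0-a->q1 q0-b->q2 q0-c->q3 q1-a->q4 q1-b->q3 q1-c->q3 q2-a->q1 q2-b->q5 q2-c->q3 q3-a->q1 q3-b->q3 q3-c->q3 q4-a->q4 q4-b->q4 q4-c->q4 q5-a->q1 q5-b->q3 q5-c->q6 q6-a->q7 q6-b->q3 q6-c->q3 q7-a->q8 q7-b->q9 q7-c->q9 q8-a->q8 q8-b->q8 q8-c->q8 q9-a->q7 q9-b->q9 q9-c->q9

Handle the two conditions separately and then intersect. The first has 3 states tracking partial matches of the forbidden pattern `aa`; the second has 6 states tracking whether the input so far still matches the prefix `bbca`. A product state is a pair (one from each), accepting exactly when both do.
10 states suffice.
        a   b   c  
>  q0   q1  q2  q3 
   q1   q4  q3  q3 
   q2   q1  q5  q3 
   q3   q1  q3  q3 
   q4   q4  q4  q4 
   q5   q1  q3  q6 
   q6   q7  q3  q3 
 * q7   q8  q9  q9 
   q8   q8  q8  q8 
 * q9   q7  q9  q9 
(> = start, * = accepting)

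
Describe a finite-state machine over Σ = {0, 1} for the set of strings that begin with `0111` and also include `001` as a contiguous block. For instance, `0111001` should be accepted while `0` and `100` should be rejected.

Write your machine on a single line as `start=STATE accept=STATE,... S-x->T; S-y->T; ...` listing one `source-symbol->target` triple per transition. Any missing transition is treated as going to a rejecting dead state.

start=S0; accept=S8; S0-0->S1; S0-1->S2; S1-0->S2; S1-1->S3; S2-0->S2; S2-1->S2; S3-0->S2; S3-1->S4; S4-0->S2; S4-1->S5; S5-0->S6; S5-1->S5; S6-0->S7; S6-1->S5; S7-0->S7; S7-1->S8; S8-0->S8; S8-1->S8

Build one automaton per condition and run them in lockstep. One (6 states) tracks whether the input so far still matches the prefix `0111`; the other (4 states) tracks whether and how much of `001` has been seen. Each combined state is a pair, one component from each; accept when both components accept. Minimizing collapses redundant product states.
9 states suffice.
        0   1  
>  S0   S1  S2 
   S1   S2  S3 
   S2   S2  S2 
   S3   S2  S4 
   S4   S2  S5 
   S5   S6  S5 
   S6   S7  S5 
   S7   S7  S8 
 * S8   S8  S8 
(> = start, * = accepting)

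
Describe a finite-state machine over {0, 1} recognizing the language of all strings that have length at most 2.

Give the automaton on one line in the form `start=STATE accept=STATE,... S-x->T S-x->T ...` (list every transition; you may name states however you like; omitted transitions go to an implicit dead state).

start=s0 accept=s0,s1,s2 s0-0->s1 s0-1->s1 s1-0->s2 s1-1->s2 s2-0->s3 s2-1->s3 s3-0->s3 s3-1->s3

Count input length up to 3: every symbol moves from s0 toward s3, which means 'more than 2' and absorbs. Accept from {s0, s1, s2}.
4 states suffice.
        0   1  
>* s0   s1  s1 
 * s1   s2  s2 
 * s2   s3  s3 
   s3   s3  s3 
(> = start, * = accepting)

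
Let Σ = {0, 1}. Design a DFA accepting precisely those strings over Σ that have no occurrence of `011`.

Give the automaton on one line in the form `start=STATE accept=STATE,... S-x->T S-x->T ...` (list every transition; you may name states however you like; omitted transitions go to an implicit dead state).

start=S0 accept=S0,S1,S2 S0-0->S1 S0-1->S0 S1-0->S1 S1-1->S2 S2-0->S1 S2-1->S3 S3-0->S3 S3-1->S3

Track partial matches of the forbidden pattern `011`. State S3 is a dead state reached once `011` has occurred; every other state accepts. S0 means no part of `011` is currently matched.
4 states suffice.
        0   1  
>* S0   S1  S0 
 * S1   S1  S2 
 * S2   S1  S3 
   S3   S3  S3 
(> = start, * = accepting)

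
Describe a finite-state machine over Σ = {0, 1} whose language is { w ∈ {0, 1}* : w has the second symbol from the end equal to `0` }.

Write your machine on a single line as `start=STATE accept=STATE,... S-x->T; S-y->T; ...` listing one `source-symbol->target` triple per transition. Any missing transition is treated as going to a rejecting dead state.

start=q0; accept=q3,q4; q0-0->q1; q0-1->q2; q1-0->q3; q1-1->q4; q2-0->q5; q2-1->q6; q3-0->q3; q3-1->q4; q4-0->q5; q4-1->q6; q5-0->q3; q5-1->q4; q6-0->q5; q6-1->q6

Because acceptance depends on a position counted from the end, the machine has to buffer the most recent 2 symbols. Make each state the string of the last up-to-2 symbols read; on input `x` shift the window left and append `x`. Accept when the buffered window has length 2 and begins with `0`.
7 states suffice.
        0   1  
>  q0   q1  q2 
   q1   q3  q4 
   q2   q5  q6 
 * q3   q3  q4 
 * q4   q5  q6 
   q5   q3  q4 
   q6   q5  q6 
(> = start, * = accepting)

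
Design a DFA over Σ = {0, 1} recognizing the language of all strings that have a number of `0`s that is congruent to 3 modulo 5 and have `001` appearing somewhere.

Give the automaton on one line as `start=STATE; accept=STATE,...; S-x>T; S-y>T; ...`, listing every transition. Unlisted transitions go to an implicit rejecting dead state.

start=s0; accept=s8; s0-0>s1; s0-1>s0; s1-0>s2; s1-1>s3; s2-0>s4; s2-1>s5; s3-0>s6; s3-1>s3; s4-0>s7; s4-1>s8; s5-0>s8; s5-1>s5; s6-0>s4; s6-1>s9; s7-0>s10; s7-1>s11; s8-0>s11; s8-1>s8; s9-0>s12; s9-1>s9; s10-0>s13; s10-1>s14; s11-0>s14; s11-1>s11; s12-0>s7; s12-1>s15; s13-0>s2; s13-1>s16; s14-0>s16; s14-1>s14; s15-0>s17; s15-1>s15; s16-0>s5; s16-1>s16; s17-0>s10; s17-1>s18; s18-0>s19; s18-1>s18; s19-0>s13; s19-1>s0

Handle the two conditions separately and then intersect. One (5 states) tracks the count of `0`s modulo 5; the other (4 states) tracks whether and how much of `001` has been seen. Each combined state is a pair, one component from each; accept when both components accept.
          0    1  
>  s0     s1   s0 
   s1     s2   s3 
   s2     s4   s5 
   s3     s6   s3 
   s4     s7   s8 
   s5     s8   s5 
   s6     s4   s9 
   s7    s10  s11 
 * s8    s11   s8 
   s9    s12   s9 
   s10   s13  s14 
   s11   s14  s11 
   s12    s7  s15 
   s13    s2  s16 
   s14   s16  s14 
   s15   s17  s15 
   s16    s5  s16 
   s17   s10  s18 
   s18   s19  s18 
   s19   s13   s0 
(> = start, * = accepting)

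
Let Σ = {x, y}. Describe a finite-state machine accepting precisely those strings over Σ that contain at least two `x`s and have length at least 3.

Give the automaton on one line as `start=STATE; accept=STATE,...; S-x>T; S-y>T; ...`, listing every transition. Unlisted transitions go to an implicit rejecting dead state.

Build one automaton per condition and run them in lockstep. One (4 states) tracks the count of `x`s, saturating at 3; the other (5 states) tracks the input length, saturating at 4. Each combined state is a pair, one component from each; accept when both components accept.
With 14 states:
          x    y  
>  s0     s1   s2 
   s1     s3   s4 
   s2     s4   s5 
   s3     s6   s7 
   s4     s7   s8 
   s5     s8   s9 
 * s6    s10  s10 
 * s7    s10  s11 
   s8    s11  s12 
   s9    s12  s13 
 * s10   s10  s10 
 * s11   s10  s11 
   s12   s11  s12 
   s13   s12  s13 
(> = start, * = accepting)

start=s0; accept=s6,s7,s10,s11; s0-x>s1; s0-y>s2; s1-x>s3; s1-y>s4; s2-x>s4; s2-y>s5; s3-x>s6; s3-y>s7; s4-x>s7; s4-y>s8; s5-x>s8; s5-y>s9; s6-x>s10; s6-y>s10; s7-x>s10; s7-y>s11; s8-x>s11; s8-y>s12; s9-x>s12; s9-y>s13; s10-x>s10; s10-y>s10; s11-x>s10; s11-y>s11; s12-x>s11; s12-y>s12; s13-x>s12; s13-y>s13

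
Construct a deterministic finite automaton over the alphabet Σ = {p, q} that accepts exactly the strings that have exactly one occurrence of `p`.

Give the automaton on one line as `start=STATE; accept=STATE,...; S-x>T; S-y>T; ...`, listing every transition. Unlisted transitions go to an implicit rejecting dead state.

Only the number of `p`s matters, and only up to 2. Make a chain s0 → s1 → s2 advanced by each `p` (with s2 absorbing); every other symbol self-loops. The accepting set is {s1}.
3 states suffice.
        p   q  
>  s0   s1  s0 
 * s1   s2  s1 
   s2   s2  s2 
(> = start, * = accepting)

start=s0; accept=s1; s0-p>s1; s0-q>s0; s1-p>s2; s1-q>s1; s2-p>s2; s2-q>s2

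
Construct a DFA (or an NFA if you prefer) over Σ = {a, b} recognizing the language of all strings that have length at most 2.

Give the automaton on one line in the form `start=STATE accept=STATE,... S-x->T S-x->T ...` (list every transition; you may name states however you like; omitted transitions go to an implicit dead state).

Count input length up to 3: every symbol moves from S0 toward S3, which means 'more than 2' and absorbs. Accept from {S0, S1, S2}.
A 4-state machine:
        a   b  
>* S0   S1  S1 
 * S1   S2  S2 
 * S2   S3  S3 
   S3   S3  S3 
(> = start, * = accepting)

start=S0 accept=S0,S1,S2 S0-a->S1 S0-b->S1 S1-a->S2 S1-b->S2 S2-a->S3 S2-b->S3 S3-a->S3 S3-b->S3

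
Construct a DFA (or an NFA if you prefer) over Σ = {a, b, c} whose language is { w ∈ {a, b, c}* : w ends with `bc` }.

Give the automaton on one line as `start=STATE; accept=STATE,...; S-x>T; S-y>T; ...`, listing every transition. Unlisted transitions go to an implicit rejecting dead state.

start=s0; accept=s2; s0-a>s0; s0-b>s1; s0-c>s0; s1-a>s0; s1-b>s1; s1-c>s2; s2-a>s0; s2-b>s1; s2-c>s0

Let each state record the length of the longest suffix of the input read so far that is also a prefix of `bc`. s1 means the last symbol is `b`; s2 means the last 2 symbols are `bc`. Accept only at s2, where the string currently ends in `bc`.
        a   b   c  
>  s0   s0  s1  s0 
   s1   s0  s1  s2 
 * s2   s0  s1  s0 
(> = start, * = accepting)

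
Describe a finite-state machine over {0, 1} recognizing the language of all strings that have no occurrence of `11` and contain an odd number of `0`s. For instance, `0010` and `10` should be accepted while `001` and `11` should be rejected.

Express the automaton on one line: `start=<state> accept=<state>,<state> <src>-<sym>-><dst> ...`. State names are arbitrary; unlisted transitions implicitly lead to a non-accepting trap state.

start=A accept=B,D A-0->B A-1->C B-0->A B-1->D C-0->B C-1->E D-0->A D-1->F E-0->F E-1->E F-0->E F-1->F

Run two small machines in parallel and take their product. The first has 3 states tracking partial matches of the forbidden pattern `11`; the second has 2 states tracking the count of `0`s modulo 2. A product state is a pair (one from each), accepting exactly when both do.
6 states suffice.
       0  1 
>  A   B  C 
 * B   A  D 
   C   B  E 
 * D   A  F 
   E   F  E 
   F   E  F 
(> = start, * = accepting)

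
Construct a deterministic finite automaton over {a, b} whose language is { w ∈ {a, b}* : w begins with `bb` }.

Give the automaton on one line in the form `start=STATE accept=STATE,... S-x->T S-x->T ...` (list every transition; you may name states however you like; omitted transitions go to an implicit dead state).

start=s0 accept=s2 s0-a->s3 s0-b->s1 s1-a->s3 s1-b->s2 s2-a->s2 s2-b->s2 s3-a->s3 s3-b->s3

Walk along `bb` while the input agrees: from s0 take `b` to s1, and so on. Any deviation drops to the rejecting sink s3. Once s2 is reached the prefix is confirmed and every continuation is accepted.
A 4-state machine:
        a   b  
>  s0   s3  s1 
   s1   s3  s2 
 * s2   s2  s2 
   s3   s3  s3 
(> = start, * = accepting)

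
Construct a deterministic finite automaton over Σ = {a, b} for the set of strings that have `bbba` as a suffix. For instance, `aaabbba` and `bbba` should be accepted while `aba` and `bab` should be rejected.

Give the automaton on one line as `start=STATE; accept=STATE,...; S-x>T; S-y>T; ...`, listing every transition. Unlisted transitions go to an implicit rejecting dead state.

Let each state record the length of the longest suffix of the input read so far that is also a prefix of `bbba`. S1 means the last symbol is `b`; S2 means the last 2 symbols are `bb`; S3 means the last 3 symbols are `bbb`; S4 means the last 4 symbols are `bbba`. Accept only at S4, where the string currently ends in `bbba`.
With 5 states:
        a   b  
>  S0   S0  S1 
   S1   S0  S2 
   S2   S0  S3 
   S3   S4  S3 
 * S4   S0  S1 
(> = start, * = accepting)

start=S0; accept=S4; S0-a>S0; S0-b>S1; S1-a>S0; S1-b>S2; S2-a>S0; S2-b>S3; S3-a>S4; S3-b>S3; S4-a>S0; S4-b>S1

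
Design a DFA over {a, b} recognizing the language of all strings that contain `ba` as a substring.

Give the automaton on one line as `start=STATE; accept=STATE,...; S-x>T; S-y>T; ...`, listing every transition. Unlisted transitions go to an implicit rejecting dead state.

start=s0; accept=s2; s0-a>s0; s0-b>s1; s1-a>s2; s1-b>s1; s2-a>s2; s2-b>s2

Track how much of `ba` has been matched so far: state s0 is no progress, s2 is the absorbing accept state reached once `ba` has occurred. Intermediate states record partial matches; on a mismatch, fall back to the longest reusable overlap.
A 3-state machine:
        a   b  
>  s0   s0  s1 
   s1   s2  s1 
 * s2   s2  s2 
(> = start, * = accepting)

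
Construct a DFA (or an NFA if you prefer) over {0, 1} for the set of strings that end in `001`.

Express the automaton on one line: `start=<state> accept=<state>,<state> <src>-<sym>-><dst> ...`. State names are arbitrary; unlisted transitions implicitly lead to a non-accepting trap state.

Let each state record the length of the longest suffix of the input read so far that is also a prefix of `001`. B means the last symbol is `0`; C means the last 2 symbols are `00`; D means the last 3 symbols are `001`. Accept only at D, where the string currently ends in `001`.
4 states suffice.
       0  1 
>  A   B  A 
   B   C  A 
   C   C  D 
 * D   B  A 
(> = start, * = accepting)

start=A accept=D A-0->B A-1->A B-0->C B-1->A C-0->C C-1->D D-0->B D-1->A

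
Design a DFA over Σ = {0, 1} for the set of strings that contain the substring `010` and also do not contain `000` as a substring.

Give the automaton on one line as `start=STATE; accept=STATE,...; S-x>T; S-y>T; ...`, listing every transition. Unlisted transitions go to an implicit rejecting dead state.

Build one automaton per condition and run them in lockstep. One (4 states) tracks whether and how much of `010` has been seen; the other (4 states) tracks partial matches of the forbidden pattern `000`. Each combined state is a pair, one component from each; accept when both components accept. After merging equivalent states the machine shrinks.
8 states suffice.
       0  1 
>  A   B  A 
   B   C  D 
   C   E  D 
   D   F  A 
   E   E  E 
 * F   G  H 
 * G   E  H 
 * H   F  H 
(> = start, * = accepting)

start=A; accept=F,G,H; A-0>B; A-1>A; B-0>C; B-1>D; C-0>E; C-1>D; D-0>F; D-1>A; E-0>E; E-1>E; F-0>G; F-1>H; G-0>E; G-1>H; H-0>F; H-1>H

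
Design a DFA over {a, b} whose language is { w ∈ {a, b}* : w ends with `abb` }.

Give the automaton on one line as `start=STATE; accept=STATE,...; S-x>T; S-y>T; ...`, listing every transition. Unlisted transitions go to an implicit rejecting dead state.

Let each state record the length of the longest suffix of the input read so far that is also a prefix of `abb`. S1 means the last symbol is `a`; S2 means the last 2 symbols are `ab`; S3 means the last 3 symbols are `abb`. Accept only at S3, where the string currently ends in `abb`.
        a   b  
>  S0   S1  S0 
   S1   S1  S2 
   S2   S1  S3 
 * S3   S1  S0 
(> = start, * = accepting)

start=S0; accept=S3; S0-a>S1; S0-b>S0; S1-a>S1; S1-b>S2; S2-a>S1; S2-b>S3; S3-a>S1; S3-b>S0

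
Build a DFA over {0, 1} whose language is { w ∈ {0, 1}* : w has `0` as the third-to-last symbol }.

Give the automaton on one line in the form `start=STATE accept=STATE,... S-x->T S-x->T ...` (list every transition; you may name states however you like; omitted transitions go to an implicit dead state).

start=s0 accept=s7,s8,s9,s10 s0-0->s1 s0-1->s2 s1-0->s3 s1-1->s4 s2-0->s5 s2-1->s6 s3-0->s7 s3-1->s8 s4-0->s9 s4-1->s10 s5-0->s11 s5-1->s12 s6-0->s13 s6-1->s14 s7-0->s7 s7-1->s8 s8-0->s9 s8-1->s10 s9-0->s11 s9-1->s12 s10-0->s13 s10-1->s14 s11-0->s7 s11-1->s8 s12-0->s9 s12-1->s10 s13-0->s11 s13-1->s12 s14-0->s13 s14-1->s14

A DFA must remember the last 3 symbols (since which symbol is third-to-last isn't known until the input ends). Use one state per possible window of the last ≤3 symbols; accept from those whose window starts with `0`.
A 15-state machine:
          0    1  
>  s0     s1   s2 
   s1     s3   s4 
   s2     s5   s6 
   s3     s7   s8 
   s4     s9  s10 
   s5    s11  s12 
   s6    s13  s14 
 * s7     s7   s8 
 * s8     s9  s10 
 * s9    s11  s12 
 * s10   s13  s14 
   s11    s7   s8 
   s12    s9  s10 
   s13   s11  s12 
   s14   s13  s14 
(> = start, * = accepting)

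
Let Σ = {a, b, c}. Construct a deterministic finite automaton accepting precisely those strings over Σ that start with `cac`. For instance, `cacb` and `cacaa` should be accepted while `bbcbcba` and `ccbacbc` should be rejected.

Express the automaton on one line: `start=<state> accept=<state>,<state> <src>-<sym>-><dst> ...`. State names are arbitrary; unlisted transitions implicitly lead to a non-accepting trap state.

Check the first 3 symbols one by one: q0 through q2 record how many have matched `cac` so far; any wrong symbol goes to the dead state q4. After all 3 match we enter the accepting sink q3.
5 states suffice.
        a   b   c  
>  q0   q4  q4  q1 
   q1   q2  q4  q4 
   q2   q4  q4  q3 
 * q3   q3  q3  q3 
   q4   q4  q4  q4 
(> = start, * = accepting)

start=q0 accept=q3 q0-a->q4 q0-b->q4 q0-c->q1 q1-a->q2 q1-b->q4 q1-c->q4 q2-a->q4 q2-b->q4 q2-c->q3 q3-a->q3 q3-b->q3 q3-c->q3 q4-a->q4 q4-b->q4 q4-c->q4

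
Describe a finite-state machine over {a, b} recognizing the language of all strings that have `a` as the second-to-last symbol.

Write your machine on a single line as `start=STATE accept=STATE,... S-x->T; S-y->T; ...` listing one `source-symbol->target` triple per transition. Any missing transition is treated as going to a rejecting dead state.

start=s0; accept=s3,s4; s0-a->s1; s0-b->s2; s1-a->s3; s1-b->s4; s2-a->s5; s2-b->s6; s3-a->s3; s3-b->s4; s4-a->s5; s4-b->s6; s5-a->s3; s5-b->s4; s6-a->s5; s6-b->s6

Because acceptance depends on a position counted from the end, the machine has to buffer the most recent 2 symbols. Make each state the string of the last up-to-2 symbols read; on input `x` shift the window left and append `x`. Accept when the buffered window has length 2 and begins with `a`.
        a   b  
>  s0   s1  s2 
   s1   s3  s4 
   s2   s5  s6 
 * s3   s3  s4 
 * s4   s5  s6 
   s5   s3  s4 
   s6   s5  s6 
(> = start, * = accepting)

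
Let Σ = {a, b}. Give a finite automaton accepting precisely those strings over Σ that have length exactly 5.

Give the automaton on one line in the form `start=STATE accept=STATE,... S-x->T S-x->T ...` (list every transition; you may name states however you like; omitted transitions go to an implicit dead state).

We only need to distinguish lengths 0, 1, …, 5, and '>5'. Chain S0 → S1 → S2 → S3 → S4 → S5 → S6 on every symbol, with S6 looping. Accepting states: {S5}.
        a   b  
>  S0   S1  S1 
   S1   S2  S2 
   S2   S3  S3 
   S3   S4  S4 
   S4   S5  S5 
 * S5   S6  S6 
   S6   S6  S6 
(> = start, * = accepting)

start=S0 accept=S5 S0-a->S1 S0-b->S1 S1-a->S2 S1-b->S2 S2-a->S3 S2-b->S3 S3-a->S4 S3-b->S4 S4-a->S5 S4-b->S5 S5-a->S6 S5-b->S6 S6-a->S6 S6-b->S6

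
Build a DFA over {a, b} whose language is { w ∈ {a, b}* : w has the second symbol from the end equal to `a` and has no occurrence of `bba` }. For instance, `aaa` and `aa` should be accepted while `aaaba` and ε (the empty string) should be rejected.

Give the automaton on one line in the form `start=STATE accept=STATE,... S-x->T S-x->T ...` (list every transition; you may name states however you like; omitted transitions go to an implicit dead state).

start=q0 accept=q3,q4 q0-a->q1 q0-b->q2 q1-a->q3 q1-b->q4 q2-a->q5 q2-b->q6 q3-a->q3 q3-b->q4 q4-a->q5 q4-b->q6 q5-a->q3 q5-b->q4 q6-a->q7 q6-b->q6 q7-a->q8 q7-b->q9 q8-a->q8 q8-b->q9 q9-a->q7 q9-b->q10 q10-a->q7 q10-b->q10

Build one automaton per condition and run them in lockstep. The first has 7 states tracking the last 2 symbols read; the second has 4 states tracking partial matches of the forbidden pattern `bba`. A product state is a pair (one from each), accepting exactly when both do.
An 11-state machine:
          a    b  
>  q0     q1   q2 
   q1     q3   q4 
   q2     q5   q6 
 * q3     q3   q4 
 * q4     q5   q6 
   q5     q3   q4 
   q6     q7   q6 
   q7     q8   q9 
   q8     q8   q9 
   q9     q7  q10 
   q10    q7  q10 
(> = start, * = accepting)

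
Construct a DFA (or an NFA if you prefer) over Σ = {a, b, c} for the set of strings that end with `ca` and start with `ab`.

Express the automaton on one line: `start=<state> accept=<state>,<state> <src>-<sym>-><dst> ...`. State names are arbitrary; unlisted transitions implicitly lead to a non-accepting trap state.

start=s0 accept=s7 s0-a->s1 s0-b->s2 s0-c->s3 s1-a->s2 s1-b->s4 s1-c->s3 s2-a->s2 s2-b->s2 s2-c->s3 s3-a->s5 s3-b->s2 s3-c->s3 s4-a->s4 s4-b->s4 s4-c->s6 s5-a->s2 s5-b->s2 s5-c->s3 s6-a->s7 s6-b->s4 s6-c->s6 s7-a->s4 s7-b->s4 s7-c->s6

Build one automaton per condition and run them in lockstep. The first has 3 states tracking how much of the suffix `ca` has currently been matched; the second has 4 states tracking whether the input so far still matches the prefix `ab`. A product state is a pair (one from each), accepting exactly when both do.
        a   b   c  
>  s0   s1  s2  s3 
   s1   s2  s4  s3 
   s2   s2  s2  s3 
   s3   s5  s2  s3 
   s4   s4  s4  s6 
   s5   s2  s2  s3 
   s6   s7  s4  s6 
 * s7   s4  s4  s6 
(> = start, * = accepting)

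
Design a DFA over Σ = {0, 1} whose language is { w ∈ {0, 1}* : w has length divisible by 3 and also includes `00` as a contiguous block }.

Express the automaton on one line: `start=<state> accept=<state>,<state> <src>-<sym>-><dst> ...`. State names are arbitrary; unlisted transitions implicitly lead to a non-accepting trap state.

Run two small machines in parallel and take their product. One (3 states) tracks the input length modulo 3; the other (3 states) tracks whether and how much of `00` has been seen. Each combined state is a pair, one component from each; accept when both components accept.
With 9 states:
        0   1  
>  q0   q1  q2 
   q1   q3  q4 
   q2   q5  q4 
   q3   q6  q6 
   q4   q7  q0 
   q5   q6  q0 
 * q6   q8  q8 
   q7   q8  q2 
   q8   q3  q3 
(> = start, * = accepting)

start=q0 accept=q6 q0-0->q1 q0-1->q2 q1-0->q3 q1-1->q4 q2-0->q5 q2-1->q4 q3-0->q6 q3-1->q6 q4-0->q7 q4-1->q0 q5-0->q6 q5-1->q0 q6-0->q8 q6-1->q8 q7-0->q8 q7-1->q2 q8-0->q3 q8-1->q3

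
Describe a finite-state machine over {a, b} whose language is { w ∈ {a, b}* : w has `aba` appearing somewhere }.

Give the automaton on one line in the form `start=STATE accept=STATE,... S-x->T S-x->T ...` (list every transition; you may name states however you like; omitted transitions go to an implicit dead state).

start=S0 accept=S3 S0-a->S1 S0-b->S0 S1-a->S1 S1-b->S2 S2-a->S3 S2-b->S0 S3-a->S3 S3-b->S3

States S0..S2 record the length of the longest prefix of `aba` that matches the current input suffix. Reaching S3 means `aba` has been seen, and we stay there forever. Accept from S3.
4 states suffice.
        a   b  
>  S0   S1  S0 
   S1   S1  S2 
   S2   S3  S0 
 * S3   S3  S3 
(> = start, * = accepting)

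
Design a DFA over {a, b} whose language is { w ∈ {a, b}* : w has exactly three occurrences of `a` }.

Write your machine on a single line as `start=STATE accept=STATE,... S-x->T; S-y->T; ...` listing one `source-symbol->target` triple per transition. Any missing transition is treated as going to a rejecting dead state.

start=s0; accept=s3; s0-a->s1; s0-b->s0; s1-a->s2; s1-b->s1; s2-a->s3; s2-b->s2; s3-a->s4; s3-b->s3; s4-a->s4; s4-b->s4

Only the number of `a`s matters, and only up to 4. Make a chain s0 → s1 → s2 → s3 → s4 advanced by each `a` (with s4 absorbing); every other symbol self-loops. The accepting set is {s3}.
A 5-state machine:
        a   b  
>  s0   s1  s0 
   s1   s2  s1 
   s2   s3  s2 
 * s3   s4  s3 
   s4   s4  s4 
(> = start, * = accepting)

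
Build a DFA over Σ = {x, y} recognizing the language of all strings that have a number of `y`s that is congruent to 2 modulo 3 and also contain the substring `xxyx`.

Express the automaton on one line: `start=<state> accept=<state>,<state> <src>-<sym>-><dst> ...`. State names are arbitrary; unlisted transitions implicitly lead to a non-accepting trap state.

Handle the two conditions separately and then intersect. One (3 states) tracks the count of `y`s modulo 3; the other (5 states) tracks whether and how much of `xxyx` has been seen. Each combined state is a pair, one component from each; accept when both components accept.
          x    y  
>  S0     S1   S2 
   S1     S3   S2 
   S2     S4   S5 
   S3     S3   S6 
   S4     S7   S5 
   S5     S8   S0 
   S6     S9   S5 
   S7     S7  S10 
   S8    S11   S0 
   S9     S9  S12 
   S10   S12   S0 
   S11   S11  S13 
 * S12   S12  S14 
   S13   S14   S2 
   S14   S14   S9 
(> = start, * = accepting)

start=S0 accept=S12 S0-x->S1 S0-y->S2 S1-x->S3 S1-y->S2 S2-x->S4 S2-y->S5 S3-x->S3 S3-y->S6 S4-x->S7 S4-y->S5 S5-x->S8 S5-y->S0 S6-x->S9 S6-y->S5 S7-x->S7 S7-y->S10 S8-x->S11 S8-y->S0 S9-x->S9 S9-y->S12 S10-x->S12 S10-y->S0 S11-x->S11 S11-y->S13 S12-x->S12 S12-y->S14 S13-x->S14 S13-y->S2 S14-x->S14 S14-y->S9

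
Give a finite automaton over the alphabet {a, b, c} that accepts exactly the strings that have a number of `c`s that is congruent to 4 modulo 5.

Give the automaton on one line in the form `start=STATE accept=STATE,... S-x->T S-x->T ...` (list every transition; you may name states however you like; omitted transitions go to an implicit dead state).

Keep the running count of `c`s modulo 5: each `c` advances along the cycle q0 → q1 → q2 → q3 → q4 → q0 while other symbols loop. Accept at q4.
With 5 states:
        a   b   c  
>  q0   q0  q0  q1 
   q1   q1  q1  q2 
   q2   q2  q2  q3 
   q3   q3  q3  q4 
 * q4   q4  q4  q0 
(> = start, * = accepting)

start=q0 accept=q4 q0-a->q0 q0-b->q0 q0-c->q1 q1-a->q1 q1-b->q1 q1-c->q2 q2-a->q2 q2-b->q2 q2-c->q3 q3-a->q3 q3-b->q3 q3-c->q4 q4-a->q4 q4-b->q4 q4-c->q0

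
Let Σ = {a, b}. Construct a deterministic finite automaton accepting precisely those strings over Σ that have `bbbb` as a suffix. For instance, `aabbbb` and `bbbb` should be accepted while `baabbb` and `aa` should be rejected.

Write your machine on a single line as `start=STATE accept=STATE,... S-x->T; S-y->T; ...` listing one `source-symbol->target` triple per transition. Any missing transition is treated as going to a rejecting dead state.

start=S0; accept=S4; S0-a->S0; S0-b->S1; S1-a->S0; S1-b->S2; S2-a->S0; S2-b->S3; S3-a->S0; S3-b->S4; S4-a->S0; S4-b->S4

Let each state record the length of the longest suffix of the input read so far that is also a prefix of `bbbb`. S1 means the last symbol is `b`; S2 means the last 2 symbols are `bb`; S3 means the last 3 symbols are `bbb`; S4 means the last 4 symbols are `bbbb`. Accept only at S4, where the string currently ends in `bbbb`.
5 states suffice.
        a   b  
>  S0   S0  S1 
   S1   S0  S2 
   S2   S0  S3 
   S3   S0  S4 
 * S4   S0  S4 
(> = start, * = accepting)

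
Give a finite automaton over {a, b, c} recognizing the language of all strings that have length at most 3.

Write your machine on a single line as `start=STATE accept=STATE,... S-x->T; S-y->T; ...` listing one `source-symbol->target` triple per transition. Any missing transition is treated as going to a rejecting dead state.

start=q0; accept=q0,q1,q2,q3; q0-a->q1; q0-b->q1; q0-c->q1; q1-a->q2; q1-b->q2; q1-c->q2; q2-a->q3; q2-b->q3; q2-c->q3; q3-a->q4; q3-b->q4; q3-c->q4; q4-a->q4; q4-b->q4; q4-c->q4

We only need to distinguish lengths 0, 1, …, 3, and '>3'. Chain q0 → q1 → q2 → q3 → q4 on every symbol, with q4 looping. Accepting states: {q0, q1, q2, q3}.
        a   b   c  
>* q0   q1  q1  q1 
 * q1   q2  q2  q2 
 * q2   q3  q3  q3 
 * q3   q4  q4  q4 
   q4   q4  q4  q4 
(> = start, * = accepting)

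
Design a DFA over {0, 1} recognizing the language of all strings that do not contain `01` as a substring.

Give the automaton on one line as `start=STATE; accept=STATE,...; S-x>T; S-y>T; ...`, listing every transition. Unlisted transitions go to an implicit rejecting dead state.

start=q0; accept=q0,q1; q0-0>q1; q0-1>q0; q1-0>q1; q1-1>q2; q2-0>q2; q2-1>q2

Track partial matches of the forbidden pattern `01`. State q2 is a dead state reached once `01` has occurred; every other state accepts. q0 means no part of `01` is currently matched.
With 3 states:
        0   1  
>* q0   q1  q0 
 * q1   q1  q2 
   q2   q2  q2 
(> = start, * = accepting)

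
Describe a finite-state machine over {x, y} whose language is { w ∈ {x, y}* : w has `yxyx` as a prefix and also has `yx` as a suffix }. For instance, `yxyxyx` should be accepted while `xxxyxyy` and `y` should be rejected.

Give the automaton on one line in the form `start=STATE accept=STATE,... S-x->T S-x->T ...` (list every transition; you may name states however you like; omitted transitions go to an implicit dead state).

Handle the two conditions separately and then intersect. The first has 6 states tracking whether the input so far still matches the prefix `yxyx`; the second has 3 states tracking how much of the suffix `yx` has currently been matched. A product state is a pair (one from each), accepting exactly when both do. Minimizing collapses redundant product states.
With 8 states:
        x   y  
>  q0   q1  q2 
   q1   q1  q1 
   q2   q3  q1 
   q3   q1  q4 
   q4   q5  q1 
 * q5   q6  q7 
   q6   q6  q7 
   q7   q5  q7 
(> = start, * = accepting)

start=q0 accept=q5 q0-x->q1 q0-y->q2 q1-x->q1 q1-y->q1 q2-x->q3 q2-y->q1 q3-x->q1 q3-y->q4 q4-x->q5 q4-y->q1 q5-x->q6 q5-y->q7 q6-x->q6 q6-y->q7 q7-x->q5 q7-y->q7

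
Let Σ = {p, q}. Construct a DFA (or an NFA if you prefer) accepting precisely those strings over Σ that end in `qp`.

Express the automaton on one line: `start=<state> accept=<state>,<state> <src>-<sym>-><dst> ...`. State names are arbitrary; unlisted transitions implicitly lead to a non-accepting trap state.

start=A accept=C A-p->A A-q->B B-p->C B-q->B C-p->A C-q->B

Remember how much of `qp` the current input suffix matches. State A means no match yet; B means the last symbol is `q`; C means the last 2 symbols are `qp`. Only C accepts. On a mismatch, fall back to the longest proper suffix that is still a prefix of `qp`.
A 3-state machine:
       p  q 
>  A   A  B 
   B   C  B 
 * C   A  B 
(> = start, * = accepting)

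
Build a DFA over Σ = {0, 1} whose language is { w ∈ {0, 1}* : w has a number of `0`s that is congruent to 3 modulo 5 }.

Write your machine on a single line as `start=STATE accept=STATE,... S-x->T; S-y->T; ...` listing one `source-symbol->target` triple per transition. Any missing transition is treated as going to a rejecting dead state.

The only thing that matters is how many `0`s have appeared, reduced mod 5. Use one state per residue: S0 for 0, …, S4 for 4. Reading `0` moves to the next residue; anything else stays put. S3 is accepting.
A 5-state machine:
        0   1  
>  S0   S1  S0 
   S1   S2  S1 
   S2   S3  S2 
 * S3   S4  S3 
   S4   S0  S4 
(> = start, * = accepting)

start=S0; accept=S3; S0-0->S1; S0-1->S0; S1-0->S2; S1-1->S1; S2-0->S3; S2-1->S2; S3-0->S4; S3-1->S3; S4-0->S0; S4-1->S4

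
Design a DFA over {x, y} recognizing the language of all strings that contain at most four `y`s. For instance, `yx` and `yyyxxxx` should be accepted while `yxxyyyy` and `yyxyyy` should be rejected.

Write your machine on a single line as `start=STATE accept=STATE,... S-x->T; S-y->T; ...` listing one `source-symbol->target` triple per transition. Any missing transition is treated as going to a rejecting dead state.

start=q0; accept=q0,q1,q2,q3,q4; q0-x->q0; q0-y->q1; q1-x->q1; q1-y->q2; q2-x->q2; q2-y->q3; q3-x->q3; q3-y->q4; q4-x->q4; q4-y->q5; q5-x->q5; q5-y->q5

Only the number of `y`s matters, and only up to 5. Make a chain q0 → q1 → q2 → q3 → q4 → q5 advanced by each `y` (with q5 absorbing); every other symbol self-loops. The accepting set is {q0, q1, q2, q3, q4}.
With 6 states:
        x   y  
>* q0   q0  q1 
 * q1   q1  q2 
 * q2   q2  q3 
 * q3   q3  q4 
 * q4   q4  q5 
   q5   q5  q5 
(> = start, * = accepting)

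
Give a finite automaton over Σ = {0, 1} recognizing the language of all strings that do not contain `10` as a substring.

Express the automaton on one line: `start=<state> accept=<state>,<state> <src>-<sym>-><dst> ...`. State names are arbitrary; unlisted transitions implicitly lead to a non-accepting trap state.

Track partial matches of the forbidden pattern `10`. State S2 is a dead state reached once `10` has occurred; every other state accepts. S0 means no part of `10` is currently matched.
3 states suffice.
        0   1  
>* S0   S0  S1 
 * S1   S2  S1 
   S2   S2  S2 
(> = start, * = accepting)

start=S0 accept=S0,S1 S0-0->S0 S0-1->S1 S1-0->S2 S1-1->S1 S2-0->S2 S2-1->S2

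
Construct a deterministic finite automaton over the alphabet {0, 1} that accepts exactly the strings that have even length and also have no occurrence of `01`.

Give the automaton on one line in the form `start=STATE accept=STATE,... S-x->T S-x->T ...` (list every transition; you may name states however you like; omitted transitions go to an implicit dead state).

Run two small machines in parallel and take their product. One (2 states) tracks the input length modulo 2; the other (3 states) tracks partial matches of the forbidden pattern `01`. Each combined state is a pair, one component from each; accept when both components accept. After merging equivalent states the machine shrinks.
5 states suffice.
        0   1  
>* q0   q1  q2 
   q1   q3  q4 
   q2   q3  q0 
 * q3   q1  q4 
   q4   q4  q4 
(> = start, * = accepting)

start=q0 accept=q0,q3 q0-0->q1 q0-1->q2 q1-0->q3 q1-1->q4 q2-0->q3 q2-1->q0 q3-0->q1 q3-1->q4 q4-0->q4 q4-1->q4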